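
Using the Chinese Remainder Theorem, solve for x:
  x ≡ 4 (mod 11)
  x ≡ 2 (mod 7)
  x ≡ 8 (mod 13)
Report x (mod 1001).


Moduli 11, 7, 13 are pairwise coprime; by CRT there is a unique solution modulo M = 11 · 7 · 13 = 1001.
Solve pairwise, accumulating the modulus:
  Start with x ≡ 4 (mod 11).
  Combine with x ≡ 2 (mod 7): since gcd(11, 7) = 1, we get a unique residue mod 77.
    Write x = 4 + 11·t and substitute into x ≡ 2 (mod 7): 11·t ≡ 2 − 4 = -2 (mod 7).
    Reduce coefficients mod 7: 4·t ≡ 5 (mod 7).
    The inverse of 4 mod 7 is 2 (since 4·2 = 8 = 1·7 + 1), so t ≡ 2·5 = 10 ≡ 3 (mod 7).
    Then x = 4 + 11·3 = 37, valid modulo lcm(11, 7) = 77: x ≡ 37 (mod 77).
  Combine with x ≡ 8 (mod 13): since gcd(77, 13) = 1, we get a unique residue mod 1001.
    Write x = 37 + 77·t and substitute into x ≡ 8 (mod 13): 77·t ≡ 8 − 37 = -29 (mod 13).
    Reduce coefficients mod 13: 12·t ≡ 10 (mod 13).
    The inverse of 12 mod 13 is 12 (since 12·12 = 144 = 11·13 + 1), so t ≡ 12·10 = 120 ≡ 3 (mod 13).
    Then x = 37 + 77·3 = 268, valid modulo lcm(77, 13) = 1001: x ≡ 268 (mod 1001).
Verify: 268 mod 11 = 4 ✓, 268 mod 7 = 2 ✓, 268 mod 13 = 8 ✓.

x ≡ 268 (mod 1001).


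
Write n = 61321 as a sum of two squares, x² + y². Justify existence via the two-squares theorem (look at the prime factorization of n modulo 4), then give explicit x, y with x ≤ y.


Step 1: Factor n = 61321 = 13 · 53 · 89.
Step 2: Check the mod-4 condition on each prime factor: 13 ≡ 1 (mod 4), exponent 1; 53 ≡ 1 (mod 4), exponent 1; 89 ≡ 1 (mod 4), exponent 1.
All primes ≡ 3 (mod 4) appear to even exponent (or don't appear), so by the two-squares theorem n IS expressible as a sum of two squares.
Step 3: Build a representation. Here n = 13 · 53 · 89 is a product of primes ≡ 1 (mod 4). Each prime p ≡ 1 (mod 4) is itself a sum of two squares; find a² by testing p − a² for a perfect square:
  13: 13 − 1² = 12, 13 − 2² = 9 = 3² ⇒ 13 = 2² + 3².
  53: 53 − 1² = 52, 53 − 2² = 49 = 7² ⇒ 53 = 2² + 7².
  89: 89 − 1² = 88, 89 − 2² = 85, 89 − 3² = 80, 89 − 4² = 73, 89 − 5² = 64 = 8² ⇒ 89 = 5² + 8².
  Combine using the Brahmagupta–Fibonacci identity (a² + b²)(c² + d²) = (ac − bd)² + (ad + bc)² = (ac + bd)² + (ad − bc)²:
  13 · 53 = 689: from (2² + 3²)(2² + 7²), take (2·2 − 3·7, 2·7 + 3·2) = (4 − 21, 14 + 6) = (-17, 20); dropping signs (only squares matter) gives (17, 20); check 17² + 20² = 289 + 400 = 689 ✓.
  689 · 89 = 61321: from (17² + 20²)(5² + 8²), take (17·5 − 20·8, 17·8 + 20·5) = (85 − 160, 136 + 100) = (-75, 236); dropping signs (only squares matter) gives (75, 236); check 75² + 236² = 5625 + 55696 = 61321 ✓.
Step 4: Order so x ≤ y and verify: 75² + 236² = 5625 + 55696 = 61321 = n. ✓

n = 61321 = 75² + 236² (one valid representation with x ≤ y).


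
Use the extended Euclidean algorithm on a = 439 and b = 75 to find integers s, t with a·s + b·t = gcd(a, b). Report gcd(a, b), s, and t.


Euclidean algorithm on (439, 75) — divide until remainder is 0:
  439 = 5 · 75 + 64
  75 = 1 · 64 + 11
  64 = 5 · 11 + 9
  11 = 1 · 9 + 2
  9 = 4 · 2 + 1
  2 = 2 · 1 + 0
gcd(439, 75) = 1.
Track Bezout coefficients alongside the remainders: start with r₀ = 439 = a·1 + b·0 (s = 1, t = 0) and r₁ = 75 = a·0 + b·1 (s = 0, t = 1); each new remainder r_{k+1} = r_{k-1} − q_k·r_k inherits s_{k+1} = s_{k-1} − q_k·s_k, t_{k+1} = t_{k-1} − q_k·t_k, so r_k = a·s_k + b·t_k at every step:
  q = 5: r = 64, s = 1 − 5·0 = 1, t = 0 − 5·1 = -5  (check: 439·1 + 75·(-5) = 64)
  q = 1: r = 11, s = 0 − 1·1 = -1, t = 1 − 1·(-5) = 6  (check: 439·(-1) + 75·6 = 11)
  q = 5: r = 9, s = 1 − 5·(-1) = 6, t = -5 − 5·6 = -35  (check: 439·6 + 75·(-35) = 9)
  q = 1: r = 2, s = -1 − 1·6 = -7, t = 6 − 1·(-35) = 41  (check: 439·(-7) + 75·41 = 2)
  q = 4: r = 1, s = 6 − 4·(-7) = 34, t = -35 − 4·41 = -199  (check: 439·34 + 75·(-199) = 1)
The row with r = 1 (the gcd) gives the Bezout coefficients s = 34, t = -199.
Result: 439 · (34) + 75 · (-199) = 1.

gcd(439, 75) = 1; s = 34, t = -199 (check: 439·34 + 75·(-199) = 1).


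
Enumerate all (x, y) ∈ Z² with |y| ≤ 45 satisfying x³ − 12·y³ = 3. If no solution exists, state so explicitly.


The equation is x³ - 12y³ = 3. For fixed y, x³ = 12·y³ + 3, so a solution requires the RHS to be a perfect cube.
Strategy: iterate y from -45 to 45, compute RHS = 12·y³ + 3, and check whether it is a (positive or negative) perfect cube.
Check small values of y:
  y = 0: RHS = 3 is not a perfect cube.
  y = 1: RHS = 15 is not a perfect cube.
  y = -1: RHS = -9 is not a perfect cube.
  y = 2: RHS = 99 is not a perfect cube.
  y = -2: RHS = -93 is not a perfect cube.
  y = 3: RHS = 327 is not a perfect cube.
  y = -3: RHS = -321 is not a perfect cube.
Continuing the search up to |y| = 45 finds no solutions either.
No (x, y) in the scanned range satisfies the equation.

No integer solutions with |y| ≤ 45.


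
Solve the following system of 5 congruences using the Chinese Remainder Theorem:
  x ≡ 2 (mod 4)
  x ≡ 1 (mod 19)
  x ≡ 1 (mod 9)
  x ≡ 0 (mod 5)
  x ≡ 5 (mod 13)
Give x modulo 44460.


Product of moduli M = 4 · 19 · 9 · 5 · 13 = 44460.
Merge one congruence at a time:
  Start: x ≡ 2 (mod 4).
  Combine with x ≡ 1 (mod 19); new modulus lcm = 76.
    Write x = 2 + 4·t and substitute into x ≡ 1 (mod 19): 4·t ≡ 1 − 2 = -1 (mod 19).
    Reduce coefficients mod 19: 4·t ≡ 18 (mod 19).
    The inverse of 4 mod 19 is 5 (since 4·5 = 20 = 1·19 + 1), so t ≡ 5·18 = 90 ≡ 14 (mod 19).
    Then x = 2 + 4·14 = 58, valid modulo lcm(4, 19) = 76: x ≡ 58 (mod 76).
  Combine with x ≡ 1 (mod 9); new modulus lcm = 684.
    Write x = 58 + 76·t and substitute into x ≡ 1 (mod 9): 76·t ≡ 1 − 58 = -57 (mod 9).
    Reduce coefficients mod 9: 4·t ≡ 6 (mod 9).
    The inverse of 4 mod 9 is 7 (since 4·7 = 28 = 3·9 + 1), so t ≡ 7·6 = 42 ≡ 6 (mod 9).
    Then x = 58 + 76·6 = 514, valid modulo lcm(76, 9) = 684: x ≡ 514 (mod 684).
  Combine with x ≡ 0 (mod 5); new modulus lcm = 3420.
    Write x = 514 + 684·t and substitute into x ≡ 0 (mod 5): 684·t ≡ 0 − 514 = -514 (mod 5).
    Reduce coefficients mod 5: 4·t ≡ 1 (mod 5).
    The inverse of 4 mod 5 is 4 (since 4·4 = 16 = 3·5 + 1), so t ≡ 4·1 = 4 ≡ 4 (mod 5).
    Then x = 514 + 684·4 = 3250, valid modulo lcm(684, 5) = 3420: x ≡ 3250 (mod 3420).
  Combine with x ≡ 5 (mod 13); new modulus lcm = 44460.
    Write x = 3250 + 3420·t and substitute into x ≡ 5 (mod 13): 3420·t ≡ 5 − 3250 = -3245 (mod 13).
    Reduce coefficients mod 13: 1·t ≡ 5 (mod 13).
    So t ≡ 5 (mod 13).
    Then x = 3250 + 3420·5 = 20350, valid modulo lcm(3420, 13) = 44460: x ≡ 20350 (mod 44460).
Verify against each original: 20350 mod 4 = 2, 20350 mod 19 = 1, 20350 mod 9 = 1, 20350 mod 5 = 0, 20350 mod 13 = 5.

x ≡ 20350 (mod 44460).


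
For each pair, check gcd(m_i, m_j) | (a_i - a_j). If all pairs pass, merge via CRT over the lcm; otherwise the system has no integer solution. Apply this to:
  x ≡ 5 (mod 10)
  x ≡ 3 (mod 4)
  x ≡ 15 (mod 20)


Moduli 10, 4, 20 are not pairwise coprime, so CRT works modulo lcm(m_i) when all pairwise compatibility conditions hold.
Pairwise compatibility: gcd(m_i, m_j) must divide a_i - a_j for every pair.
Merge one congruence at a time:
  Start: x ≡ 5 (mod 10).
  Combine with x ≡ 3 (mod 4): gcd(10, 4) = 2; 3 - 5 = -2, which IS divisible by 2, so compatible.
    Write x = 5 + 10·t and substitute into x ≡ 3 (mod 4): 10·t ≡ 3 − 5 = -2 (mod 4).
    Divide the congruence (and modulus) by g = 2: 5·t ≡ -1 (mod 2).
    Reduce coefficients mod 2: 1·t ≡ 1 (mod 2).
    So t ≡ 1 (mod 2).
    Then x = 5 + 10·1 = 15, valid modulo lcm(10, 4) = 20: x ≡ 15 (mod 20).
  Combine with x ≡ 15 (mod 20): gcd(20, 20) = 20; 15 - 15 = 0, which IS divisible by 20, so compatible.
    Write x = 15 + 20·t and substitute into x ≡ 15 (mod 20): 20·t ≡ 15 − 15 = 0 (mod 20).
    Divide the congruence (and modulus) by g = 20: 1·t ≡ 0 (mod 1).
    Modulo 1 every t works; take t = 0.
    Then x = 15 + 20·0 = 15, valid modulo lcm(20, 20) = 20: x ≡ 15 (mod 20).
Verify: 15 mod 10 = 5, 15 mod 4 = 3, 15 mod 20 = 15.

x ≡ 15 (mod 20).


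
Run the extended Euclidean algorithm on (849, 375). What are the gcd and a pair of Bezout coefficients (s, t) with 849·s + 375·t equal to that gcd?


Euclidean algorithm on (849, 375) — divide until remainder is 0:
  849 = 2 · 375 + 99
  375 = 3 · 99 + 78
  99 = 1 · 78 + 21
  78 = 3 · 21 + 15
  21 = 1 · 15 + 6
  15 = 2 · 6 + 3
  6 = 2 · 3 + 0
gcd(849, 375) = 3.
Track Bezout coefficients alongside the remainders: start with r₀ = 849 = a·1 + b·0 (s = 1, t = 0) and r₁ = 375 = a·0 + b·1 (s = 0, t = 1); each new remainder r_{k+1} = r_{k-1} − q_k·r_k inherits s_{k+1} = s_{k-1} − q_k·s_k, t_{k+1} = t_{k-1} − q_k·t_k, so r_k = a·s_k + b·t_k at every step:
  q = 2: r = 99, s = 1 − 2·0 = 1, t = 0 − 2·1 = -2  (check: 849·1 + 375·(-2) = 99)
  q = 3: r = 78, s = 0 − 3·1 = -3, t = 1 − 3·(-2) = 7  (check: 849·(-3) + 375·7 = 78)
  q = 1: r = 21, s = 1 − 1·(-3) = 4, t = -2 − 1·7 = -9  (check: 849·4 + 375·(-9) = 21)
  q = 3: r = 15, s = -3 − 3·4 = -15, t = 7 − 3·(-9) = 34  (check: 849·(-15) + 375·34 = 15)
  q = 1: r = 6, s = 4 − 1·(-15) = 19, t = -9 − 1·34 = -43  (check: 849·19 + 375·(-43) = 6)
  q = 2: r = 3, s = -15 − 2·19 = -53, t = 34 − 2·(-43) = 120  (check: 849·(-53) + 375·120 = 3)
The row with r = 3 (the gcd) gives the Bezout coefficients s = -53, t = 120.
Result: 849 · (-53) + 375 · (120) = 3.

gcd(849, 375) = 3; s = -53, t = 120 (check: 849·(-53) + 375·120 = 3).


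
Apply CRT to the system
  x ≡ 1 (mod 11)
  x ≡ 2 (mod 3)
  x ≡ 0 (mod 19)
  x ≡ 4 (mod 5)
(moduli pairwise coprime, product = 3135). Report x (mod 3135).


Product of moduli M = 11 · 3 · 19 · 5 = 3135.
Merge one congruence at a time:
  Start: x ≡ 1 (mod 11).
  Combine with x ≡ 2 (mod 3); new modulus lcm = 33.
    Write x = 1 + 11·t and substitute into x ≡ 2 (mod 3): 11·t ≡ 2 − 1 = 1 (mod 3).
    Reduce coefficients mod 3: 2·t ≡ 1 (mod 3).
    The inverse of 2 mod 3 is 2 (since 2·2 = 4 = 1·3 + 1), so t ≡ 2·1 = 2 ≡ 2 (mod 3).
    Then x = 1 + 11·2 = 23, valid modulo lcm(11, 3) = 33: x ≡ 23 (mod 33).
  Combine with x ≡ 0 (mod 19); new modulus lcm = 627.
    Write x = 23 + 33·t and substitute into x ≡ 0 (mod 19): 33·t ≡ 0 − 23 = -23 (mod 19).
    Reduce coefficients mod 19: 14·t ≡ 15 (mod 19).
    The inverse of 14 mod 19 is 15 (since 14·15 = 210 = 11·19 + 1), so t ≡ 15·15 = 225 ≡ 16 (mod 19).
    Then x = 23 + 33·16 = 551, valid modulo lcm(33, 19) = 627: x ≡ 551 (mod 627).
  Combine with x ≡ 4 (mod 5); new modulus lcm = 3135.
    Write x = 551 + 627·t and substitute into x ≡ 4 (mod 5): 627·t ≡ 4 − 551 = -547 (mod 5).
    Reduce coefficients mod 5: 2·t ≡ 3 (mod 5).
    The inverse of 2 mod 5 is 3 (since 2·3 = 6 = 1·5 + 1), so t ≡ 3·3 = 9 ≡ 4 (mod 5).
    Then x = 551 + 627·4 = 3059, valid modulo lcm(627, 5) = 3135: x ≡ 3059 (mod 3135).
Verify against each original: 3059 mod 11 = 1, 3059 mod 3 = 2, 3059 mod 19 = 0, 3059 mod 5 = 4.

x ≡ 3059 (mod 3135).


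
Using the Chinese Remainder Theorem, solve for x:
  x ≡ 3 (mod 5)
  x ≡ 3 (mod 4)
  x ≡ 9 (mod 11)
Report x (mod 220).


Moduli 5, 4, 11 are pairwise coprime; by CRT there is a unique solution modulo M = 5 · 4 · 11 = 220.
Solve pairwise, accumulating the modulus:
  Start with x ≡ 3 (mod 5).
  Combine with x ≡ 3 (mod 4): since gcd(5, 4) = 1, we get a unique residue mod 20.
    Write x = 3 + 5·t and substitute into x ≡ 3 (mod 4): 5·t ≡ 3 − 3 = 0 (mod 4).
    Reduce coefficients mod 4: 1·t ≡ 0 (mod 4).
    So t ≡ 0 (mod 4).
    Then x = 3 + 5·0 = 3, valid modulo lcm(5, 4) = 20: x ≡ 3 (mod 20).
  Combine with x ≡ 9 (mod 11): since gcd(20, 11) = 1, we get a unique residue mod 220.
    Write x = 3 + 20·t and substitute into x ≡ 9 (mod 11): 20·t ≡ 9 − 3 = 6 (mod 11).
    Reduce coefficients mod 11: 9·t ≡ 6 (mod 11).
    The inverse of 9 mod 11 is 5 (since 9·5 = 45 = 4·11 + 1), so t ≡ 5·6 = 30 ≡ 8 (mod 11).
    Then x = 3 + 20·8 = 163, valid modulo lcm(20, 11) = 220: x ≡ 163 (mod 220).
Verify: 163 mod 5 = 3 ✓, 163 mod 4 = 3 ✓, 163 mod 11 = 9 ✓.

x ≡ 163 (mod 220).


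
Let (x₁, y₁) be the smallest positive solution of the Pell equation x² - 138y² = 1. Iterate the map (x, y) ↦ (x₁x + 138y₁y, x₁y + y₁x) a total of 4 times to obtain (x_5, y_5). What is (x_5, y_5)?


Step 1: Find the fundamental solution (x₁, y₁) of x² - 138y² = 1.
  Expand √138 as a continued fraction. a₀ = ⌊√138⌋ = 11; iterate m_{k+1} = d_k·a_k − m_k, d_{k+1} = (138 − m_{k+1}²)/d_k, a_{k+1} = ⌊(a₀ + m_{k+1})/d_{k+1}⌋ (starting m₀ = 0, d₀ = 1), with convergents p_k = a_k·p_{k-1} + p_{k-2}, q_k = a_k·q_{k-1} + q_{k-2} (p₋₁ = 1, q₋₁ = 0):
  k = 0: a₀ = 11; p₀/q₀ = 11/1; p₀² − 138·q₀² = 121 − 138 = -17.
  k = 1: m = 11, d = 17, a = ⌊(11 + 11)/17⌋ = 1; p/q = (1·11 + 1)/(1·1 + 0) = 12/1; p² − 138·q² = 144 − 138 = 6.
  k = 2: m = 6, d = 6, a = ⌊(11 + 6)/6⌋ = 2; p/q = (2·12 + 11)/(2·1 + 1) = 35/3; p² − 138·q² = 1225 − 1242 = -17.
  k = 3: m = 6, d = 17, a = ⌊(11 + 6)/17⌋ = 1; p/q = (1·35 + 12)/(1·3 + 1) = 47/4; p² − 138·q² = 2209 − 2208 = 1.
  The first convergent with p² − 138·q² = 1 gives the fundamental solution (x₁, y₁) = (47, 4).
Step 2: Apply the recurrence (x_{n+1}, y_{n+1}) = (x₁x_n + 138y₁y_n, x₁y_n + y₁x_n) repeatedly.
  From (x_1, y_1) = (47, 4): x_2 = 47·47 + 138·4·4 = 4417; y_2 = 47·4 + 4·47 = 376.
  From (x_2, y_2) = (4417, 376): x_3 = 47·4417 + 138·4·376 = 415151; y_3 = 47·376 + 4·4417 = 35340.
  From (x_3, y_3) = (415151, 35340): x_4 = 47·415151 + 138·4·35340 = 39019777; y_4 = 47·35340 + 4·415151 = 3321584.
  From (x_4, y_4) = (39019777, 3321584): x_5 = 47·39019777 + 138·4·3321584 = 3667443887; y_5 = 47·3321584 + 4·39019777 = 312193556.
Step 3: Verify x_5² - 138·y_5² = 13450144664293668769 - 13450144664293668768 = 1 (should be 1). ✓

(x_1, y_1) = (47, 4); (x_5, y_5) = (3667443887, 312193556).


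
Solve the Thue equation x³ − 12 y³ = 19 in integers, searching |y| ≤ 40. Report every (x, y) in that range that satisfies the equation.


The equation is x³ - 12y³ = 19. For fixed y, x³ = 12·y³ + 19, so a solution requires the RHS to be a perfect cube.
Strategy: iterate y from -40 to 40, compute RHS = 12·y³ + 19, and check whether it is a (positive or negative) perfect cube.
Check small values of y:
  y = 0: RHS = 19 is not a perfect cube.
  y = 1: RHS = 31 is not a perfect cube.
  y = -1: RHS = 7 is not a perfect cube.
  y = 2: RHS = 115 is not a perfect cube.
  y = -2: RHS = -77 is not a perfect cube.
  y = 3: RHS = 343 = (7)³ ⇒ x = 7 works.
  y = -3: RHS = -305 is not a perfect cube.
Continuing the search up to |y| = 40 finds no further solutions beyond those listed.
Collected solutions: (7, 3).

Solutions (with |y| ≤ 40): (7, 3).


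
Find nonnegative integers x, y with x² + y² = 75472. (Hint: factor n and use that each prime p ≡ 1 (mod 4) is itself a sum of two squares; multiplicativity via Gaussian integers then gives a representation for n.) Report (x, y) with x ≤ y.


Step 1: Factor n = 75472 = 2^4 · 53 · 89.
Step 2: Check the mod-4 condition on each prime factor: 2 = 2 (special); 53 ≡ 1 (mod 4), exponent 1; 89 ≡ 1 (mod 4), exponent 1.
All primes ≡ 3 (mod 4) appear to even exponent (or don't appear), so by the two-squares theorem n IS expressible as a sum of two squares.
Step 3: Build a representation. Group n = k² · m with k = 4 and m = 53 · 89 = 4717 (a product of primes ≡ 1 (mod 4)); a representation of m scales to one of n via (k·x)² + (k·y)² = k²(x² + y²). Each prime p ≡ 1 (mod 4) is itself a sum of two squares; find a² by testing p − a² for a perfect square:
  53: 53 − 1² = 52, 53 − 2² = 49 = 7² ⇒ 53 = 2² + 7².
  89: 89 − 1² = 88, 89 − 2² = 85, 89 − 3² = 80, 89 − 4² = 73, 89 − 5² = 64 = 8² ⇒ 89 = 5² + 8².
  Combine using the Brahmagupta–Fibonacci identity (a² + b²)(c² + d²) = (ac − bd)² + (ad + bc)² = (ac + bd)² + (ad − bc)²:
  53 · 89 = 4717: from (2² + 7²)(5² + 8²), take (2·5 − 7·8, 2·8 + 7·5) = (10 − 56, 16 + 35) = (-46, 51); dropping signs (only squares matter) gives (46, 51); check 46² + 51² = 2116 + 2601 = 4717 ✓.
  Scale by k = 4: (4·46, 4·51) = (184, 204).
Step 4: Order so x ≤ y and verify: 184² + 204² = 33856 + 41616 = 75472 = n. ✓

n = 75472 = 184² + 204² (one valid representation with x ≤ y).


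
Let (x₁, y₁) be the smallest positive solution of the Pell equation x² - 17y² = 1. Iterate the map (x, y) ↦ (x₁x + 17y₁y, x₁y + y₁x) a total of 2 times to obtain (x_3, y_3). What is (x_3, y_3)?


Step 1: Find the fundamental solution (x₁, y₁) of x² - 17y² = 1.
  Expand √17 as a continued fraction. a₀ = ⌊√17⌋ = 4; iterate m_{k+1} = d_k·a_k − m_k, d_{k+1} = (17 − m_{k+1}²)/d_k, a_{k+1} = ⌊(a₀ + m_{k+1})/d_{k+1}⌋ (starting m₀ = 0, d₀ = 1), with convergents p_k = a_k·p_{k-1} + p_{k-2}, q_k = a_k·q_{k-1} + q_{k-2} (p₋₁ = 1, q₋₁ = 0):
  k = 0: a₀ = 4; p₀/q₀ = 4/1; p₀² − 17·q₀² = 16 − 17 = -1.
  k = 1: m = 4, d = 1, a = ⌊(4 + 4)/1⌋ = 8; p/q = (8·4 + 1)/(8·1 + 0) = 33/8; p² − 17·q² = 1089 − 1088 = 1.
  The first convergent with p² − 17·q² = 1 gives the fundamental solution (x₁, y₁) = (33, 8).
Step 2: Apply the recurrence (x_{n+1}, y_{n+1}) = (x₁x_n + 17y₁y_n, x₁y_n + y₁x_n) repeatedly.
  From (x_1, y_1) = (33, 8): x_2 = 33·33 + 17·8·8 = 2177; y_2 = 33·8 + 8·33 = 528.
  From (x_2, y_2) = (2177, 528): x_3 = 33·2177 + 17·8·528 = 143649; y_3 = 33·528 + 8·2177 = 34840.
Step 3: Verify x_3² - 17·y_3² = 20635035201 - 20635035200 = 1 (should be 1). ✓

(x_1, y_1) = (33, 8); (x_3, y_3) = (143649, 34840).


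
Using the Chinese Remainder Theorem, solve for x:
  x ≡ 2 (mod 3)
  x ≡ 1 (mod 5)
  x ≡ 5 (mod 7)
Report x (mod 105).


Moduli 3, 5, 7 are pairwise coprime; by CRT there is a unique solution modulo M = 3 · 5 · 7 = 105.
Solve pairwise, accumulating the modulus:
  Start with x ≡ 2 (mod 3).
  Combine with x ≡ 1 (mod 5): since gcd(3, 5) = 1, we get a unique residue mod 15.
    Write x = 2 + 3·t and substitute into x ≡ 1 (mod 5): 3·t ≡ 1 − 2 = -1 (mod 5).
    Reduce coefficients mod 5: 3·t ≡ 4 (mod 5).
    The inverse of 3 mod 5 is 2 (since 3·2 = 6 = 1·5 + 1), so t ≡ 2·4 = 8 ≡ 3 (mod 5).
    Then x = 2 + 3·3 = 11, valid modulo lcm(3, 5) = 15: x ≡ 11 (mod 15).
  Combine with x ≡ 5 (mod 7): since gcd(15, 7) = 1, we get a unique residue mod 105.
    Write x = 11 + 15·t and substitute into x ≡ 5 (mod 7): 15·t ≡ 5 − 11 = -6 (mod 7).
    Reduce coefficients mod 7: 1·t ≡ 1 (mod 7).
    So t ≡ 1 (mod 7).
    Then x = 11 + 15·1 = 26, valid modulo lcm(15, 7) = 105: x ≡ 26 (mod 105).
Verify: 26 mod 3 = 2 ✓, 26 mod 5 = 1 ✓, 26 mod 7 = 5 ✓.

x ≡ 26 (mod 105).


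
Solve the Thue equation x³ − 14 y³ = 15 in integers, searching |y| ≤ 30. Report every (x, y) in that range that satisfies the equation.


The equation is x³ - 14y³ = 15. For fixed y, x³ = 14·y³ + 15, so a solution requires the RHS to be a perfect cube.
Strategy: iterate y from -30 to 30, compute RHS = 14·y³ + 15, and check whether it is a (positive or negative) perfect cube.
Check small values of y:
  y = 0: RHS = 15 is not a perfect cube.
  y = 1: RHS = 29 is not a perfect cube.
  y = -1: RHS = 1 = (1)³ ⇒ x = 1 works.
  y = 2: RHS = 127 is not a perfect cube.
  y = -2: RHS = -97 is not a perfect cube.
  y = 3: RHS = 393 is not a perfect cube.
  y = -3: RHS = -363 is not a perfect cube.
Continuing the search up to |y| = 30 finds no further solutions beyond those listed.
Collected solutions: (1, -1).

Solutions (with |y| ≤ 30): (1, -1).


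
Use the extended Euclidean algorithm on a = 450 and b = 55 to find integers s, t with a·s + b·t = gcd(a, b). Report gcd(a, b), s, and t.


Euclidean algorithm on (450, 55) — divide until remainder is 0:
  450 = 8 · 55 + 10
  55 = 5 · 10 + 5
  10 = 2 · 5 + 0
gcd(450, 55) = 5.
Track Bezout coefficients alongside the remainders: start with r₀ = 450 = a·1 + b·0 (s = 1, t = 0) and r₁ = 55 = a·0 + b·1 (s = 0, t = 1); each new remainder r_{k+1} = r_{k-1} − q_k·r_k inherits s_{k+1} = s_{k-1} − q_k·s_k, t_{k+1} = t_{k-1} − q_k·t_k, so r_k = a·s_k + b·t_k at every step:
  q = 8: r = 10, s = 1 − 8·0 = 1, t = 0 − 8·1 = -8  (check: 450·1 + 55·(-8) = 10)
  q = 5: r = 5, s = 0 − 5·1 = -5, t = 1 − 5·(-8) = 41  (check: 450·(-5) + 55·41 = 5)
The row with r = 5 (the gcd) gives the Bezout coefficients s = -5, t = 41.
Result: 450 · (-5) + 55 · (41) = 5.

gcd(450, 55) = 5; s = -5, t = 41 (check: 450·(-5) + 55·41 = 5).


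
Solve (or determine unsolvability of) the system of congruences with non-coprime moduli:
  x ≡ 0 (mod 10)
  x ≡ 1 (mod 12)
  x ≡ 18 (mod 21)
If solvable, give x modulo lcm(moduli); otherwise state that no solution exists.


Moduli 10, 12, 21 are not pairwise coprime, so CRT works modulo lcm(m_i) when all pairwise compatibility conditions hold.
Pairwise compatibility: gcd(m_i, m_j) must divide a_i - a_j for every pair.
Merge one congruence at a time:
  Start: x ≡ 0 (mod 10).
  Combine with x ≡ 1 (mod 12): gcd(10, 12) = 2, and 1 - 0 = 1 is NOT divisible by 2.
    ⇒ system is inconsistent (no integer solution).

No solution (the system is inconsistent).


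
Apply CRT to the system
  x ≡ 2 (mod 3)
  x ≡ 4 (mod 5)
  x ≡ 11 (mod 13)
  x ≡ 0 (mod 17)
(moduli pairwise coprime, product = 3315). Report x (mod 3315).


Product of moduli M = 3 · 5 · 13 · 17 = 3315.
Merge one congruence at a time:
  Start: x ≡ 2 (mod 3).
  Combine with x ≡ 4 (mod 5); new modulus lcm = 15.
    Write x = 2 + 3·t and substitute into x ≡ 4 (mod 5): 3·t ≡ 4 − 2 = 2 (mod 5).
    The inverse of 3 mod 5 is 2 (since 3·2 = 6 = 1·5 + 1), so t ≡ 2·2 = 4 ≡ 4 (mod 5).
    Then x = 2 + 3·4 = 14, valid modulo lcm(3, 5) = 15: x ≡ 14 (mod 15).
  Combine with x ≡ 11 (mod 13); new modulus lcm = 195.
    Write x = 14 + 15·t and substitute into x ≡ 11 (mod 13): 15·t ≡ 11 − 14 = -3 (mod 13).
    Reduce coefficients mod 13: 2·t ≡ 10 (mod 13).
    The inverse of 2 mod 13 is 7 (since 2·7 = 14 = 1·13 + 1), so t ≡ 7·10 = 70 ≡ 5 (mod 13).
    Then x = 14 + 15·5 = 89, valid modulo lcm(15, 13) = 195: x ≡ 89 (mod 195).
  Combine with x ≡ 0 (mod 17); new modulus lcm = 3315.
    Write x = 89 + 195·t and substitute into x ≡ 0 (mod 17): 195·t ≡ 0 − 89 = -89 (mod 17).
    Reduce coefficients mod 17: 8·t ≡ 13 (mod 17).
    The inverse of 8 mod 17 is 15 (since 8·15 = 120 = 7·17 + 1), so t ≡ 15·13 = 195 ≡ 8 (mod 17).
    Then x = 89 + 195·8 = 1649, valid modulo lcm(195, 17) = 3315: x ≡ 1649 (mod 3315).
Verify against each original: 1649 mod 3 = 2, 1649 mod 5 = 4, 1649 mod 13 = 11, 1649 mod 17 = 0.

x ≡ 1649 (mod 3315).


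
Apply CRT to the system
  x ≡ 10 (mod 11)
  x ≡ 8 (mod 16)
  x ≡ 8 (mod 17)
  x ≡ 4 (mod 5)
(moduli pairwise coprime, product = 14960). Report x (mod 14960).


Product of moduli M = 11 · 16 · 17 · 5 = 14960.
Merge one congruence at a time:
  Start: x ≡ 10 (mod 11).
  Combine with x ≡ 8 (mod 16); new modulus lcm = 176.
    Write x = 10 + 11·t and substitute into x ≡ 8 (mod 16): 11·t ≡ 8 − 10 = -2 (mod 16).
    Reduce coefficients mod 16: 11·t ≡ 14 (mod 16).
    The inverse of 11 mod 16 is 3 (since 11·3 = 33 = 2·16 + 1), so t ≡ 3·14 = 42 ≡ 10 (mod 16).
    Then x = 10 + 11·10 = 120, valid modulo lcm(11, 16) = 176: x ≡ 120 (mod 176).
  Combine with x ≡ 8 (mod 17); new modulus lcm = 2992.
    Write x = 120 + 176·t and substitute into x ≡ 8 (mod 17): 176·t ≡ 8 − 120 = -112 (mod 17).
    Reduce coefficients mod 17: 6·t ≡ 7 (mod 17).
    The inverse of 6 mod 17 is 3 (since 6·3 = 18 = 1·17 + 1), so t ≡ 3·7 = 21 ≡ 4 (mod 17).
    Then x = 120 + 176·4 = 824, valid modulo lcm(176, 17) = 2992: x ≡ 824 (mod 2992).
  Combine with x ≡ 4 (mod 5); new modulus lcm = 14960.
    Write x = 824 + 2992·t and substitute into x ≡ 4 (mod 5): 2992·t ≡ 4 − 824 = -820 (mod 5).
    Reduce coefficients mod 5: 2·t ≡ 0 (mod 5).
    The inverse of 2 mod 5 is 3 (since 2·3 = 6 = 1·5 + 1), so t ≡ 3·0 = 0 ≡ 0 (mod 5).
    Then x = 824 + 2992·0 = 824, valid modulo lcm(2992, 5) = 14960: x ≡ 824 (mod 14960).
Verify against each original: 824 mod 11 = 10, 824 mod 16 = 8, 824 mod 17 = 8, 824 mod 5 = 4.

x ≡ 824 (mod 14960).


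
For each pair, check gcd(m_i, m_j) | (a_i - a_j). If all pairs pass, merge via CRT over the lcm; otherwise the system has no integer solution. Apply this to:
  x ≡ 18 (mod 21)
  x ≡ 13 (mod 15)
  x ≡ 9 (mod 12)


Moduli 21, 15, 12 are not pairwise coprime, so CRT works modulo lcm(m_i) when all pairwise compatibility conditions hold.
Pairwise compatibility: gcd(m_i, m_j) must divide a_i - a_j for every pair.
Merge one congruence at a time:
  Start: x ≡ 18 (mod 21).
  Combine with x ≡ 13 (mod 15): gcd(21, 15) = 3, and 13 - 18 = -5 is NOT divisible by 3.
    ⇒ system is inconsistent (no integer solution).

No solution (the system is inconsistent).


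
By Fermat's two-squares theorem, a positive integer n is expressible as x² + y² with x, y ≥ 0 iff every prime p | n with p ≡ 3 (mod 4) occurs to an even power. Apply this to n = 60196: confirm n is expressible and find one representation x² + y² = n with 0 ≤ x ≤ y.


Step 1: Factor n = 60196 = 2^2 · 101 · 149.
Step 2: Check the mod-4 condition on each prime factor: 2 = 2 (special); 101 ≡ 1 (mod 4), exponent 1; 149 ≡ 1 (mod 4), exponent 1.
All primes ≡ 3 (mod 4) appear to even exponent (or don't appear), so by the two-squares theorem n IS expressible as a sum of two squares.
Step 3: Build a representation. Group n = k² · m with k = 2 and m = 101 · 149 = 15049 (a product of primes ≡ 1 (mod 4)); a representation of m scales to one of n via (k·x)² + (k·y)² = k²(x² + y²). Each prime p ≡ 1 (mod 4) is itself a sum of two squares; find a² by testing p − a² for a perfect square:
  101: 101 − 1² = 100 = 10² ⇒ 101 = 1² + 10².
  149: 149 − 1² = 148, 149 − 2² = 145, 149 − 3² = 140, 149 − 4² = 133, 149 − 5² = 124, 149 − 6² = 113, 149 − 7² = 100 = 10² ⇒ 149 = 7² + 10².
  Combine using the Brahmagupta–Fibonacci identity (a² + b²)(c² + d²) = (ac − bd)² + (ad + bc)² = (ac + bd)² + (ad − bc)²:
  101 · 149 = 15049: from (1² + 10²)(7² + 10²), take (1·7 − 10·10, 1·10 + 10·7) = (7 − 100, 10 + 70) = (-93, 80); dropping signs (only squares matter) gives (93, 80); check 93² + 80² = 8649 + 6400 = 15049 ✓.
  Scale by k = 2: (2·93, 2·80) = (186, 160).
Step 4: Order so x ≤ y and verify: 160² + 186² = 25600 + 34596 = 60196 = n. ✓

n = 60196 = 160² + 186² (one valid representation with x ≤ y).


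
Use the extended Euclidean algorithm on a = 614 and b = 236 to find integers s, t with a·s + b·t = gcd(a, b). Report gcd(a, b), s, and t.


Euclidean algorithm on (614, 236) — divide until remainder is 0:
  614 = 2 · 236 + 142
  236 = 1 · 142 + 94
  142 = 1 · 94 + 48
  94 = 1 · 48 + 46
  48 = 1 · 46 + 2
  46 = 23 · 2 + 0
gcd(614, 236) = 2.
Track Bezout coefficients alongside the remainders: start with r₀ = 614 = a·1 + b·0 (s = 1, t = 0) and r₁ = 236 = a·0 + b·1 (s = 0, t = 1); each new remainder r_{k+1} = r_{k-1} − q_k·r_k inherits s_{k+1} = s_{k-1} − q_k·s_k, t_{k+1} = t_{k-1} − q_k·t_k, so r_k = a·s_k + b·t_k at every step:
  q = 2: r = 142, s = 1 − 2·0 = 1, t = 0 − 2·1 = -2  (check: 614·1 + 236·(-2) = 142)
  q = 1: r = 94, s = 0 − 1·1 = -1, t = 1 − 1·(-2) = 3  (check: 614·(-1) + 236·3 = 94)
  q = 1: r = 48, s = 1 − 1·(-1) = 2, t = -2 − 1·3 = -5  (check: 614·2 + 236·(-5) = 48)
  q = 1: r = 46, s = -1 − 1·2 = -3, t = 3 − 1·(-5) = 8  (check: 614·(-3) + 236·8 = 46)
  q = 1: r = 2, s = 2 − 1·(-3) = 5, t = -5 − 1·8 = -13  (check: 614·5 + 236·(-13) = 2)
The row with r = 2 (the gcd) gives the Bezout coefficients s = 5, t = -13.
Result: 614 · (5) + 236 · (-13) = 2.

gcd(614, 236) = 2; s = 5, t = -13 (check: 614·5 + 236·(-13) = 2).


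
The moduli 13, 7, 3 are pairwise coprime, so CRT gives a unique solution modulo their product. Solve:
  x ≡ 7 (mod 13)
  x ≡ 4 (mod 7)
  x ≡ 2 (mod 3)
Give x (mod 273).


Moduli 13, 7, 3 are pairwise coprime; by CRT there is a unique solution modulo M = 13 · 7 · 3 = 273.
Solve pairwise, accumulating the modulus:
  Start with x ≡ 7 (mod 13).
  Combine with x ≡ 4 (mod 7): since gcd(13, 7) = 1, we get a unique residue mod 91.
    Write x = 7 + 13·t and substitute into x ≡ 4 (mod 7): 13·t ≡ 4 − 7 = -3 (mod 7).
    Reduce coefficients mod 7: 6·t ≡ 4 (mod 7).
    The inverse of 6 mod 7 is 6 (since 6·6 = 36 = 5·7 + 1), so t ≡ 6·4 = 24 ≡ 3 (mod 7).
    Then x = 7 + 13·3 = 46, valid modulo lcm(13, 7) = 91: x ≡ 46 (mod 91).
  Combine with x ≡ 2 (mod 3): since gcd(91, 3) = 1, we get a unique residue mod 273.
    Write x = 46 + 91·t and substitute into x ≡ 2 (mod 3): 91·t ≡ 2 − 46 = -44 (mod 3).
    Reduce coefficients mod 3: 1·t ≡ 1 (mod 3).
    So t ≡ 1 (mod 3).
    Then x = 46 + 91·1 = 137, valid modulo lcm(91, 3) = 273: x ≡ 137 (mod 273).
Verify: 137 mod 13 = 7 ✓, 137 mod 7 = 4 ✓, 137 mod 3 = 2 ✓.

x ≡ 137 (mod 273).


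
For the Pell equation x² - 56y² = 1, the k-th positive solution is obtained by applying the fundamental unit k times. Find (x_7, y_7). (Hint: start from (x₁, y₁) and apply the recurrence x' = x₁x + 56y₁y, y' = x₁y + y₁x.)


Step 1: Find the fundamental solution (x₁, y₁) of x² - 56y² = 1.
  Expand √56 as a continued fraction. a₀ = ⌊√56⌋ = 7; iterate m_{k+1} = d_k·a_k − m_k, d_{k+1} = (56 − m_{k+1}²)/d_k, a_{k+1} = ⌊(a₀ + m_{k+1})/d_{k+1}⌋ (starting m₀ = 0, d₀ = 1), with convergents p_k = a_k·p_{k-1} + p_{k-2}, q_k = a_k·q_{k-1} + q_{k-2} (p₋₁ = 1, q₋₁ = 0):
  k = 0: a₀ = 7; p₀/q₀ = 7/1; p₀² − 56·q₀² = 49 − 56 = -7.
  k = 1: m = 7, d = 7, a = ⌊(7 + 7)/7⌋ = 2; p/q = (2·7 + 1)/(2·1 + 0) = 15/2; p² − 56·q² = 225 − 224 = 1.
  The first convergent with p² − 56·q² = 1 gives the fundamental solution (x₁, y₁) = (15, 2).
Step 2: Apply the recurrence (x_{n+1}, y_{n+1}) = (x₁x_n + 56y₁y_n, x₁y_n + y₁x_n) repeatedly.
  From (x_1, y_1) = (15, 2): x_2 = 15·15 + 56·2·2 = 449; y_2 = 15·2 + 2·15 = 60.
  From (x_2, y_2) = (449, 60): x_3 = 15·449 + 56·2·60 = 13455; y_3 = 15·60 + 2·449 = 1798.
  From (x_3, y_3) = (13455, 1798): x_4 = 15·13455 + 56·2·1798 = 403201; y_4 = 15·1798 + 2·13455 = 53880.
  From (x_4, y_4) = (403201, 53880): x_5 = 15·403201 + 56·2·53880 = 12082575; y_5 = 15·53880 + 2·403201 = 1614602.
  From (x_5, y_5) = (12082575, 1614602): x_6 = 15·12082575 + 56·2·1614602 = 362074049; y_6 = 15·1614602 + 2·12082575 = 48384180.
  From (x_6, y_6) = (362074049, 48384180): x_7 = 15·362074049 + 56·2·48384180 = 10850138895; y_7 = 15·48384180 + 2·362074049 = 1449910798.
Step 3: Verify x_7² - 56·y_7² = 117725514040791821025 - 117725514040791821024 = 1 (should be 1). ✓

(x_1, y_1) = (15, 2); (x_7, y_7) = (10850138895, 1449910798).


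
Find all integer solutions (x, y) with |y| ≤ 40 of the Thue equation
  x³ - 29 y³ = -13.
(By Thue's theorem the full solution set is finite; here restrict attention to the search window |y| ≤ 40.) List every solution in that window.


The equation is x³ - 29y³ = -13. For fixed y, x³ = 29·y³ − 13, so a solution requires the RHS to be a perfect cube.
Strategy: iterate y from -40 to 40, compute RHS = 29·y³ − 13, and check whether it is a (positive or negative) perfect cube.
Check small values of y:
  y = 0: RHS = -13 is not a perfect cube.
  y = 1: RHS = 16 is not a perfect cube.
  y = -1: RHS = -42 is not a perfect cube.
  y = 2: RHS = 219 is not a perfect cube.
  y = -2: RHS = -245 is not a perfect cube.
  y = 3: RHS = 770 is not a perfect cube.
  y = -3: RHS = -796 is not a perfect cube.
Continuing the search up to |y| = 40 finds no solutions either.
No (x, y) in the scanned range satisfies the equation.

No integer solutions with |y| ≤ 40.


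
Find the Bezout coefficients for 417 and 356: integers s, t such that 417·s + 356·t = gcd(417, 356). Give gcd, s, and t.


Euclidean algorithm on (417, 356) — divide until remainder is 0:
  417 = 1 · 356 + 61
  356 = 5 · 61 + 51
  61 = 1 · 51 + 10
  51 = 5 · 10 + 1
  10 = 10 · 1 + 0
gcd(417, 356) = 1.
Track Bezout coefficients alongside the remainders: start with r₀ = 417 = a·1 + b·0 (s = 1, t = 0) and r₁ = 356 = a·0 + b·1 (s = 0, t = 1); each new remainder r_{k+1} = r_{k-1} − q_k·r_k inherits s_{k+1} = s_{k-1} − q_k·s_k, t_{k+1} = t_{k-1} − q_k·t_k, so r_k = a·s_k + b·t_k at every step:
  q = 1: r = 61, s = 1 − 1·0 = 1, t = 0 − 1·1 = -1  (check: 417·1 + 356·(-1) = 61)
  q = 5: r = 51, s = 0 − 5·1 = -5, t = 1 − 5·(-1) = 6  (check: 417·(-5) + 356·6 = 51)
  q = 1: r = 10, s = 1 − 1·(-5) = 6, t = -1 − 1·6 = -7  (check: 417·6 + 356·(-7) = 10)
  q = 5: r = 1, s = -5 − 5·6 = -35, t = 6 − 5·(-7) = 41  (check: 417·(-35) + 356·41 = 1)
The row with r = 1 (the gcd) gives the Bezout coefficients s = -35, t = 41.
Result: 417 · (-35) + 356 · (41) = 1.

gcd(417, 356) = 1; s = -35, t = 41 (check: 417·(-35) + 356·41 = 1).


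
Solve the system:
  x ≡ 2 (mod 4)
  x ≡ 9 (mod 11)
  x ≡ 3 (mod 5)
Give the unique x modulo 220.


Moduli 4, 11, 5 are pairwise coprime; by CRT there is a unique solution modulo M = 4 · 11 · 5 = 220.
Solve pairwise, accumulating the modulus:
  Start with x ≡ 2 (mod 4).
  Combine with x ≡ 9 (mod 11): since gcd(4, 11) = 1, we get a unique residue mod 44.
    Write x = 2 + 4·t and substitute into x ≡ 9 (mod 11): 4·t ≡ 9 − 2 = 7 (mod 11).
    The inverse of 4 mod 11 is 3 (since 4·3 = 12 = 1·11 + 1), so t ≡ 3·7 = 21 ≡ 10 (mod 11).
    Then x = 2 + 4·10 = 42, valid modulo lcm(4, 11) = 44: x ≡ 42 (mod 44).
  Combine with x ≡ 3 (mod 5): since gcd(44, 5) = 1, we get a unique residue mod 220.
    Write x = 42 + 44·t and substitute into x ≡ 3 (mod 5): 44·t ≡ 3 − 42 = -39 (mod 5).
    Reduce coefficients mod 5: 4·t ≡ 1 (mod 5).
    The inverse of 4 mod 5 is 4 (since 4·4 = 16 = 3·5 + 1), so t ≡ 4·1 = 4 ≡ 4 (mod 5).
    Then x = 42 + 44·4 = 218, valid modulo lcm(44, 5) = 220: x ≡ 218 (mod 220).
Verify: 218 mod 4 = 2 ✓, 218 mod 11 = 9 ✓, 218 mod 5 = 3 ✓.

x ≡ 218 (mod 220).


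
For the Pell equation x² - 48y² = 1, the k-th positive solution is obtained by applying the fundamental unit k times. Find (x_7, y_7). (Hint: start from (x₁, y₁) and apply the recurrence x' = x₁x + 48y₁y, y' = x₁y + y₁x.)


Step 1: Find the fundamental solution (x₁, y₁) of x² - 48y² = 1.
  Expand √48 as a continued fraction. a₀ = ⌊√48⌋ = 6; iterate m_{k+1} = d_k·a_k − m_k, d_{k+1} = (48 − m_{k+1}²)/d_k, a_{k+1} = ⌊(a₀ + m_{k+1})/d_{k+1}⌋ (starting m₀ = 0, d₀ = 1), with convergents p_k = a_k·p_{k-1} + p_{k-2}, q_k = a_k·q_{k-1} + q_{k-2} (p₋₁ = 1, q₋₁ = 0):
  k = 0: a₀ = 6; p₀/q₀ = 6/1; p₀² − 48·q₀² = 36 − 48 = -12.
  k = 1: m = 6, d = 12, a = ⌊(6 + 6)/12⌋ = 1; p/q = (1·6 + 1)/(1·1 + 0) = 7/1; p² − 48·q² = 49 − 48 = 1.
  The first convergent with p² − 48·q² = 1 gives the fundamental solution (x₁, y₁) = (7, 1).
Step 2: Apply the recurrence (x_{n+1}, y_{n+1}) = (x₁x_n + 48y₁y_n, x₁y_n + y₁x_n) repeatedly.
  From (x_1, y_1) = (7, 1): x_2 = 7·7 + 48·1·1 = 97; y_2 = 7·1 + 1·7 = 14.
  From (x_2, y_2) = (97, 14): x_3 = 7·97 + 48·1·14 = 1351; y_3 = 7·14 + 1·97 = 195.
  From (x_3, y_3) = (1351, 195): x_4 = 7·1351 + 48·1·195 = 18817; y_4 = 7·195 + 1·1351 = 2716.
  From (x_4, y_4) = (18817, 2716): x_5 = 7·18817 + 48·1·2716 = 262087; y_5 = 7·2716 + 1·18817 = 37829.
  From (x_5, y_5) = (262087, 37829): x_6 = 7·262087 + 48·1·37829 = 3650401; y_6 = 7·37829 + 1·262087 = 526890.
  From (x_6, y_6) = (3650401, 526890): x_7 = 7·3650401 + 48·1·526890 = 50843527; y_7 = 7·526890 + 1·3650401 = 7338631.
Step 3: Verify x_7² - 48·y_7² = 2585064237799729 - 2585064237799728 = 1 (should be 1). ✓

(x_1, y_1) = (7, 1); (x_7, y_7) = (50843527, 7338631).


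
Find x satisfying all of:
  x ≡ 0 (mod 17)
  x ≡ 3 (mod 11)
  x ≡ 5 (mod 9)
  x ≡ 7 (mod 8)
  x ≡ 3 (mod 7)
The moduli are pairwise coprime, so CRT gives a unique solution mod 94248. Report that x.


Product of moduli M = 17 · 11 · 9 · 8 · 7 = 94248.
Merge one congruence at a time:
  Start: x ≡ 0 (mod 17).
  Combine with x ≡ 3 (mod 11); new modulus lcm = 187.
    Write x = 0 + 17·t and substitute into x ≡ 3 (mod 11): 17·t ≡ 3 − 0 = 3 (mod 11).
    Reduce coefficients mod 11: 6·t ≡ 3 (mod 11).
    The inverse of 6 mod 11 is 2 (since 6·2 = 12 = 1·11 + 1), so t ≡ 2·3 = 6 ≡ 6 (mod 11).
    Then x = 0 + 17·6 = 102, valid modulo lcm(17, 11) = 187: x ≡ 102 (mod 187).
  Combine with x ≡ 5 (mod 9); new modulus lcm = 1683.
    Write x = 102 + 187·t and substitute into x ≡ 5 (mod 9): 187·t ≡ 5 − 102 = -97 (mod 9).
    Reduce coefficients mod 9: 7·t ≡ 2 (mod 9).
    The inverse of 7 mod 9 is 4 (since 7·4 = 28 = 3·9 + 1), so t ≡ 4·2 = 8 ≡ 8 (mod 9).
    Then x = 102 + 187·8 = 1598, valid modulo lcm(187, 9) = 1683: x ≡ 1598 (mod 1683).
  Combine with x ≡ 7 (mod 8); new modulus lcm = 13464.
    Write x = 1598 + 1683·t and substitute into x ≡ 7 (mod 8): 1683·t ≡ 7 − 1598 = -1591 (mod 8).
    Reduce coefficients mod 8: 3·t ≡ 1 (mod 8).
    The inverse of 3 mod 8 is 3 (since 3·3 = 9 = 1·8 + 1), so t ≡ 3·1 = 3 ≡ 3 (mod 8).
    Then x = 1598 + 1683·3 = 6647, valid modulo lcm(1683, 8) = 13464: x ≡ 6647 (mod 13464).
  Combine with x ≡ 3 (mod 7); new modulus lcm = 94248.
    Write x = 6647 + 13464·t and substitute into x ≡ 3 (mod 7): 13464·t ≡ 3 − 6647 = -6644 (mod 7).
    Reduce coefficients mod 7: 3·t ≡ 6 (mod 7).
    The inverse of 3 mod 7 is 5 (since 3·5 = 15 = 2·7 + 1), so t ≡ 5·6 = 30 ≡ 2 (mod 7).
    Then x = 6647 + 13464·2 = 33575, valid modulo lcm(13464, 7) = 94248: x ≡ 33575 (mod 94248).
Verify against each original: 33575 mod 17 = 0, 33575 mod 11 = 3, 33575 mod 9 = 5, 33575 mod 8 = 7, 33575 mod 7 = 3.

x ≡ 33575 (mod 94248).


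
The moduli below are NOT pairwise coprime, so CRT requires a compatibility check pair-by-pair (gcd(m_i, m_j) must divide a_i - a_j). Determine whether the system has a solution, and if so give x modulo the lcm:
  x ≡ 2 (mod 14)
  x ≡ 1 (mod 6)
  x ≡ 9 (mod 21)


Moduli 14, 6, 21 are not pairwise coprime, so CRT works modulo lcm(m_i) when all pairwise compatibility conditions hold.
Pairwise compatibility: gcd(m_i, m_j) must divide a_i - a_j for every pair.
Merge one congruence at a time:
  Start: x ≡ 2 (mod 14).
  Combine with x ≡ 1 (mod 6): gcd(14, 6) = 2, and 1 - 2 = -1 is NOT divisible by 2.
    ⇒ system is inconsistent (no integer solution).

No solution (the system is inconsistent).


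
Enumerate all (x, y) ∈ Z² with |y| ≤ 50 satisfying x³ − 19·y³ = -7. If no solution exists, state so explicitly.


The equation is x³ - 19y³ = -7. For fixed y, x³ = 19·y³ − 7, so a solution requires the RHS to be a perfect cube.
Strategy: iterate y from -50 to 50, compute RHS = 19·y³ − 7, and check whether it is a (positive or negative) perfect cube.
Check small values of y:
  y = 0: RHS = -7 is not a perfect cube.
  y = 1: RHS = 12 is not a perfect cube.
  y = -1: RHS = -26 is not a perfect cube.
  y = 2: RHS = 145 is not a perfect cube.
  y = -2: RHS = -159 is not a perfect cube.
  y = 3: RHS = 506 is not a perfect cube.
  y = -3: RHS = -520 is not a perfect cube.
Continuing the search up to |y| = 50 finds no solutions either.
No (x, y) in the scanned range satisfies the equation.

No integer solutions with |y| ≤ 50.


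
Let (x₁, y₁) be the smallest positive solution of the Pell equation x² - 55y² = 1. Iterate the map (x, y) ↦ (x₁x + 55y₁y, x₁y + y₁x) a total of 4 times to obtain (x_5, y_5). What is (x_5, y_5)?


Step 1: Find the fundamental solution (x₁, y₁) of x² - 55y² = 1.
  Expand √55 as a continued fraction. a₀ = ⌊√55⌋ = 7; iterate m_{k+1} = d_k·a_k − m_k, d_{k+1} = (55 − m_{k+1}²)/d_k, a_{k+1} = ⌊(a₀ + m_{k+1})/d_{k+1}⌋ (starting m₀ = 0, d₀ = 1), with convergents p_k = a_k·p_{k-1} + p_{k-2}, q_k = a_k·q_{k-1} + q_{k-2} (p₋₁ = 1, q₋₁ = 0):
  k = 0: a₀ = 7; p₀/q₀ = 7/1; p₀² − 55·q₀² = 49 − 55 = -6.
  k = 1: m = 7, d = 6, a = ⌊(7 + 7)/6⌋ = 2; p/q = (2·7 + 1)/(2·1 + 0) = 15/2; p² − 55·q² = 225 − 220 = 5.
  k = 2: m = 5, d = 5, a = ⌊(7 + 5)/5⌋ = 2; p/q = (2·15 + 7)/(2·2 + 1) = 37/5; p² − 55·q² = 1369 − 1375 = -6.
  k = 3: m = 5, d = 6, a = ⌊(7 + 5)/6⌋ = 2; p/q = (2·37 + 15)/(2·5 + 2) = 89/12; p² − 55·q² = 7921 − 7920 = 1.
  The first convergent with p² − 55·q² = 1 gives the fundamental solution (x₁, y₁) = (89, 12).
Step 2: Apply the recurrence (x_{n+1}, y_{n+1}) = (x₁x_n + 55y₁y_n, x₁y_n + y₁x_n) repeatedly.
  From (x_1, y_1) = (89, 12): x_2 = 89·89 + 55·12·12 = 15841; y_2 = 89·12 + 12·89 = 2136.
  From (x_2, y_2) = (15841, 2136): x_3 = 89·15841 + 55·12·2136 = 2819609; y_3 = 89·2136 + 12·15841 = 380196.
  From (x_3, y_3) = (2819609, 380196): x_4 = 89·2819609 + 55·12·380196 = 501874561; y_4 = 89·380196 + 12·2819609 = 67672752.
  From (x_4, y_4) = (501874561, 67672752): x_5 = 89·501874561 + 55·12·67672752 = 89330852249; y_5 = 89·67672752 + 12·501874561 = 12045369660.
Step 3: Verify x_5² - 55·y_5² = 7980001163532668358001 - 7980001163532668358000 = 1 (should be 1). ✓

(x_1, y_1) = (89, 12); (x_5, y_5) = (89330852249, 12045369660).
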